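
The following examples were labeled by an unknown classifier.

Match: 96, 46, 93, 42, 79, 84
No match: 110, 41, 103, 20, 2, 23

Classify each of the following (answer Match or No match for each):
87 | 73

Match, Match

The common property of the 'Match' items is: digit sum ≥ 6. No 'No match' item has it.
Match: 87, since digit sum 8+7 = 15.
Match: 73, since digit sum 7+3 = 10.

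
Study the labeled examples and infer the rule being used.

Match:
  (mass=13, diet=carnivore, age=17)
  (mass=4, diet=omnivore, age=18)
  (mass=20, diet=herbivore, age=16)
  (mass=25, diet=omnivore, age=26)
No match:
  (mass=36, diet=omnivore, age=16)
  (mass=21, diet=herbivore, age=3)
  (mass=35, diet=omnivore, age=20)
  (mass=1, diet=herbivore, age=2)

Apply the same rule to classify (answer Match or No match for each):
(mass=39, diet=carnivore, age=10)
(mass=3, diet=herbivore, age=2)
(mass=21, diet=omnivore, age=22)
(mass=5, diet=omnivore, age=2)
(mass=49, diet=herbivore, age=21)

No match, No match, Match, No match, No match

The classifier is using: age ≥ 16 AND mass ≤ 25.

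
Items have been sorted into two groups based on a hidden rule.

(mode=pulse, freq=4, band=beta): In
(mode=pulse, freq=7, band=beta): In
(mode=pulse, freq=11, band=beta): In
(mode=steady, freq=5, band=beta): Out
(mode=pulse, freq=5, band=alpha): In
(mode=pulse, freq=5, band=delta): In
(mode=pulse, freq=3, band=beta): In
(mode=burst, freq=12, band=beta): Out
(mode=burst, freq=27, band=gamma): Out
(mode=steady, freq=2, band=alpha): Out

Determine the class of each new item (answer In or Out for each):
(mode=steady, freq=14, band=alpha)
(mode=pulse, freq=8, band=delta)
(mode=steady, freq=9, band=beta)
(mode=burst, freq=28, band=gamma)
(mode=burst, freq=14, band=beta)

Out, In, Out, Out, Out

The pattern is that an item is 'In' exactly when: mode is pulse.
(mode=steady, freq=14, band=alpha): Out (mode is steady).
(mode=pulse, freq=8, band=delta): In (mode is pulse).
(mode=steady, freq=9, band=beta): Out (mode is steady).
(mode=burst, freq=28, band=gamma): Out (mode is burst).
(mode=burst, freq=14, band=beta): Out (mode is burst).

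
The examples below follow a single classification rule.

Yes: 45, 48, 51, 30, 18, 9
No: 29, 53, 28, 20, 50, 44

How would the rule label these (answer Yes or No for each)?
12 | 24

Yes, Yes

One predicate separates the groups cleanly: multiple of 3.
12: 12 = 3·4, passes → Yes. 24: 24 = 3·8, passes → Yes.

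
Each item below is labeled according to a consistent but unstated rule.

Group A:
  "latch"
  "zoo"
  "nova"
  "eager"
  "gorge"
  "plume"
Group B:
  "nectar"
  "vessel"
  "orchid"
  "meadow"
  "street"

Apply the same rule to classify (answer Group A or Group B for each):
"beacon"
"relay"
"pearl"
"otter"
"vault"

Group B, Group A, Group A, Group A, Group A

The simplest hypothesis consistent with all the labels is: length ≤ 5.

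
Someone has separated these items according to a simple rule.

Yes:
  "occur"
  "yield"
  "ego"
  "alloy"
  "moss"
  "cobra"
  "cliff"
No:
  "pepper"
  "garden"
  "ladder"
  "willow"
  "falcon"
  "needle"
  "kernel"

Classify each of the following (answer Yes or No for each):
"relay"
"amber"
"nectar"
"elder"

Yes, Yes, No, Yes

The simplest hypothesis consistent with all the labels is: length ≤ 5.
"relay": length 5 — matches, so Yes.
"amber": length 5 — matches, so Yes.
"nectar": length 6 — does not pass, so No.
"elder": length 5 — matches, so Yes.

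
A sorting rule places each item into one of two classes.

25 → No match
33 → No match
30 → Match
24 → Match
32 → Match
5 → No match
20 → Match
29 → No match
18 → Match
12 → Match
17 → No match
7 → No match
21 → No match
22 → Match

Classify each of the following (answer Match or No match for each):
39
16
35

Every 'Match' example satisfies: even. None of the 'No match' examples do.
39: 39 is odd, fails this test → No match.
16: 16 is even, fits → Match.
35: 35 is odd, fails this test → No match.

No match, Match, No match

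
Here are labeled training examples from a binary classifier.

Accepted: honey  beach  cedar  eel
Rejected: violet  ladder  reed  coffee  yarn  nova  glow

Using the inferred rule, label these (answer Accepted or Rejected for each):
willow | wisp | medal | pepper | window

One predicate separates the groups cleanly: odd length.
willow: length 6 — fails this test, so Rejected.
wisp: length 4 — fails this test, so Rejected.
medal: length 5 — satisfies this, so Accepted.
pepper: length 6 — fails this test, so Rejected.
window: length 6 — fails this test, so Rejected.

Rejected, Rejected, Accepted, Rejected, Rejected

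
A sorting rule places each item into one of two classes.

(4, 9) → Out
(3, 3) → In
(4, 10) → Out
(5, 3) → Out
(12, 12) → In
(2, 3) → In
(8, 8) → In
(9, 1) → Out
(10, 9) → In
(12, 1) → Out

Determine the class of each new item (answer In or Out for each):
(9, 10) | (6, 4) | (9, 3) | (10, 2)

In, Out, Out, Out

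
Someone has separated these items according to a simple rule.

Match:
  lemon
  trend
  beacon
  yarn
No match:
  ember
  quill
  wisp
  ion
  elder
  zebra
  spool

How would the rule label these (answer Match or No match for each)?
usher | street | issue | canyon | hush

No match, No match, No match, Match, No match

The distinguishing property — length ≥ 4 AND contains 'n' — holds for all the 'Match' cases and none of the 'No match' cases.
usher → length 5, no 'n' → No match. street → length 6, no 'n' → No match. issue → length 5, no 'n' → No match. canyon → length 6, has 'n' → Match. hush → length 4, no 'n' → No match.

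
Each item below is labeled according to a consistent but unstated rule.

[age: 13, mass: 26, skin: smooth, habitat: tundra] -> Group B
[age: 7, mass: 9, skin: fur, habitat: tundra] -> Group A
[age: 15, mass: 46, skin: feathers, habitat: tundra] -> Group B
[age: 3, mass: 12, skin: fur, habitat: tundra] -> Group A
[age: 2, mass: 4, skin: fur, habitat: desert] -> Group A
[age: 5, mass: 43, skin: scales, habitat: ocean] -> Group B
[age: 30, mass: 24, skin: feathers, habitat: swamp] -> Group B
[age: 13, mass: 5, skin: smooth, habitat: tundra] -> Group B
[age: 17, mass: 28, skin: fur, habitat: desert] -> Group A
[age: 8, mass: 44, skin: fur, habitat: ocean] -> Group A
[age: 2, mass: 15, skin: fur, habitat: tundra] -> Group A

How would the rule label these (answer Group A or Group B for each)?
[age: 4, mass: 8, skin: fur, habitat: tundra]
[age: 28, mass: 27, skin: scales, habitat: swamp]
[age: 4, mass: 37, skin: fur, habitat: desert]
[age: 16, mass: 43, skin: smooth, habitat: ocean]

Group A, Group B, Group A, Group B

The rule appears to be: skin is fur.
[age: 4, mass: 8, skin: fur, habitat: tundra]: skin is fur — checks out, so Group A. [age: 28, mass: 27, skin: scales, habitat: swamp]: skin is scales — doesn't match, so Group B. [age: 4, mass: 37, skin: fur, habitat: desert]: skin is fur — checks out, so Group A. [age: 16, mass: 43, skin: smooth, habitat: ocean]: skin is smooth — doesn't match, so Group B.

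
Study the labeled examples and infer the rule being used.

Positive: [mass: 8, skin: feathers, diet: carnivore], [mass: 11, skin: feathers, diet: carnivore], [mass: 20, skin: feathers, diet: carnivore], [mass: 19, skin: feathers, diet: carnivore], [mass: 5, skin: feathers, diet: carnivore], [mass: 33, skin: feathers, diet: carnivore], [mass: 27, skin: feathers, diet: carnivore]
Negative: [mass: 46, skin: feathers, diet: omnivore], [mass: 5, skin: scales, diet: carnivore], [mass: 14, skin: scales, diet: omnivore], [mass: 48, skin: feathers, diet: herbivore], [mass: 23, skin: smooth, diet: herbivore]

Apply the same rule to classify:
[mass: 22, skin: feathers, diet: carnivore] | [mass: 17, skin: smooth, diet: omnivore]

Positive, Negative

The rule appears to be: diet is carnivore AND skin is feathers.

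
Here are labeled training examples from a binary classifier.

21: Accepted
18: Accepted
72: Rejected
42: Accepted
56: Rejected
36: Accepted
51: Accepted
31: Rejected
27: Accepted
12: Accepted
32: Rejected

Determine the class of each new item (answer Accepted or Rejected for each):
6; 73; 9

The common property of the 'Accepted' items is: multiple of 3 AND at most 51. No 'Rejected' item has it.
6 — 6 = 3·2, 6 ≤ 51, hence Accepted.
73 — 73 = 3·24 + 1, 73 > 51, hence Rejected.
9 — 9 = 3·3, 9 ≤ 51, hence Accepted.

Accepted, Rejected, Accepted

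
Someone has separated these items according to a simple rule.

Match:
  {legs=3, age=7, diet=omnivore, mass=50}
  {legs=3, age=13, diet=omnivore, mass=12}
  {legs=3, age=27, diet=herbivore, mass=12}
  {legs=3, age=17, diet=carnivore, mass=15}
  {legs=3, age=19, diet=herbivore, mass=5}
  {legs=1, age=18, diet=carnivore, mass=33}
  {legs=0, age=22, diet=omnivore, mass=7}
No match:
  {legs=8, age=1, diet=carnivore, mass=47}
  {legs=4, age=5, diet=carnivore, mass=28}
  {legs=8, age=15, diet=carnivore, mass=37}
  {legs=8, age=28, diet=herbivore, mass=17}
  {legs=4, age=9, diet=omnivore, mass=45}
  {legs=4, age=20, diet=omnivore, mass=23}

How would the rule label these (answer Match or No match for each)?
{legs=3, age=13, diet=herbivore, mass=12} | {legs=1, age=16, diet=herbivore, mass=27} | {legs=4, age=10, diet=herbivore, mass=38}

Rule: legs ≤ 3. This holds for each 'Match' example and fails for each 'No match' one.

Match, Match, No match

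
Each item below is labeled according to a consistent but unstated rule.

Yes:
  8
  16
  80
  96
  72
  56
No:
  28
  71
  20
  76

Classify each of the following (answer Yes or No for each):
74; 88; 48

No, Yes, Yes

Checking candidate rules against both groups, what survives is: multiple of 8.
74 — 74 = 8·9 + 2, hence No. 88 — 88 = 8·11, hence Yes. 48 — 48 = 8·6, hence Yes.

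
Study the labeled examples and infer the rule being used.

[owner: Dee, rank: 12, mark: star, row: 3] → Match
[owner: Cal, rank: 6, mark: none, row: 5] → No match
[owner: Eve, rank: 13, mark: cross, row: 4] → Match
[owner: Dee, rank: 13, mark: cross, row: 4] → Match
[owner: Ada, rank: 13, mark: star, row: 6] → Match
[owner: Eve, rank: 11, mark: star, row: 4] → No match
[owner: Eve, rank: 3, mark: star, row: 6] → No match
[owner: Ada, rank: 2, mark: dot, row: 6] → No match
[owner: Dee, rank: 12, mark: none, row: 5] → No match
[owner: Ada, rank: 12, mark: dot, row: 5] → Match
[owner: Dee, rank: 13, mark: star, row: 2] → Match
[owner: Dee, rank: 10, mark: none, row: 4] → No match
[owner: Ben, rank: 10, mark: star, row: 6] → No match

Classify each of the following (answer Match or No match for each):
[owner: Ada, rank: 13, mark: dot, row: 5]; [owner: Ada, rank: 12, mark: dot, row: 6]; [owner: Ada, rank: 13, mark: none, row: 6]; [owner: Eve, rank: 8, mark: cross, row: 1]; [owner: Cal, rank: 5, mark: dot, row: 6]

Match, Match, No match, No match, No match

Rule: mark is not none AND rank ≥ 12. This holds for each 'Match' example and fails for each 'No match' one.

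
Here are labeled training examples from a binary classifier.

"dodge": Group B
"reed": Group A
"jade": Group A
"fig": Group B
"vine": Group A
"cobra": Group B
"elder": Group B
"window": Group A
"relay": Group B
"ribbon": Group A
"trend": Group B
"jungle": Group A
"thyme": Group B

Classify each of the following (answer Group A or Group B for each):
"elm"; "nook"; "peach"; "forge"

A rule that fits every label: even length — true of each 'Group A' example, false of each 'Group B' one.

Group B, Group A, Group B, Group B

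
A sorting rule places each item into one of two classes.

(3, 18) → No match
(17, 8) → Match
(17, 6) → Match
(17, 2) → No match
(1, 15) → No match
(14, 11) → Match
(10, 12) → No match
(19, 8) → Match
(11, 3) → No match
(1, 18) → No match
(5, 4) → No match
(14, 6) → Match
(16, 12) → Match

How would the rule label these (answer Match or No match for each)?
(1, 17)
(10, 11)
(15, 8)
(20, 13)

The distinguishing property — first > second AND sum ≥ 20 — holds for all the 'Match' cases and none of the 'No match' cases.

No match, No match, Match, Match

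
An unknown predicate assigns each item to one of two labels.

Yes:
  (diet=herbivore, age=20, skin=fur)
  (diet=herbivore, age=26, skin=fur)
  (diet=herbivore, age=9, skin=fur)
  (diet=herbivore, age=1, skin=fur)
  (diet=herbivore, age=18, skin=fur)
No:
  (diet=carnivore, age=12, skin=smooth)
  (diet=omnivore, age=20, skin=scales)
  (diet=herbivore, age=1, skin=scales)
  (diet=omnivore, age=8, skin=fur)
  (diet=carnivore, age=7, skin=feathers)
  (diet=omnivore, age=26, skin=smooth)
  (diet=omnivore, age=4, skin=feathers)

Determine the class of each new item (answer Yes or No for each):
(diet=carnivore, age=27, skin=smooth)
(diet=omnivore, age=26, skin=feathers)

One predicate separates the groups cleanly: diet is herbivore AND skin is fur.
(diet=carnivore, age=27, skin=smooth) → diet is carnivore, skin is smooth → No.
(diet=omnivore, age=26, skin=feathers) → diet is omnivore, skin is feathers → No.

No, No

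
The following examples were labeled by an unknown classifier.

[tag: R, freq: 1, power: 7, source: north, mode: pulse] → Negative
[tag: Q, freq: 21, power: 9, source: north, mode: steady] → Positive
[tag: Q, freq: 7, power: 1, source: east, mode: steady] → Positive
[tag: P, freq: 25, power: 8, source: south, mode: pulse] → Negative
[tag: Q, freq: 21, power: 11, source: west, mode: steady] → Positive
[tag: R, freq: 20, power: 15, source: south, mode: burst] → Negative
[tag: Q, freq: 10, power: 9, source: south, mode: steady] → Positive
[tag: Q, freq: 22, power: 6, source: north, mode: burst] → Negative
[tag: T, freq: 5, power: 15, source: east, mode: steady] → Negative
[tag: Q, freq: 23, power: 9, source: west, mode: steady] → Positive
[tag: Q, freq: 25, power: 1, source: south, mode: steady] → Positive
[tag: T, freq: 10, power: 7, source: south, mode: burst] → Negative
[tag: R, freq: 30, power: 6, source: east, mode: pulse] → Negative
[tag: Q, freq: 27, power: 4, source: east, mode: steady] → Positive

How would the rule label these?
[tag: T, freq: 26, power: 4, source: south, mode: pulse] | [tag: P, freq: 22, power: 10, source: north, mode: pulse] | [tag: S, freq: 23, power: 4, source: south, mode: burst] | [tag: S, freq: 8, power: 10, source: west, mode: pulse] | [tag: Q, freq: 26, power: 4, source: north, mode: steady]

Negative, Negative, Negative, Negative, Positive

The simplest hypothesis consistent with all the labels is: mode is steady AND tag is Q.
[tag: T, freq: 26, power: 4, source: south, mode: pulse]: Negative (mode is pulse, tag is T). [tag: P, freq: 22, power: 10, source: north, mode: pulse]: Negative (mode is pulse, tag is P). [tag: S, freq: 23, power: 4, source: south, mode: burst]: Negative (mode is burst, tag is S). [tag: S, freq: 8, power: 10, source: west, mode: pulse]: Negative (mode is pulse, tag is S). [tag: Q, freq: 26, power: 4, source: north, mode: steady]: Positive (mode is steady, tag is Q).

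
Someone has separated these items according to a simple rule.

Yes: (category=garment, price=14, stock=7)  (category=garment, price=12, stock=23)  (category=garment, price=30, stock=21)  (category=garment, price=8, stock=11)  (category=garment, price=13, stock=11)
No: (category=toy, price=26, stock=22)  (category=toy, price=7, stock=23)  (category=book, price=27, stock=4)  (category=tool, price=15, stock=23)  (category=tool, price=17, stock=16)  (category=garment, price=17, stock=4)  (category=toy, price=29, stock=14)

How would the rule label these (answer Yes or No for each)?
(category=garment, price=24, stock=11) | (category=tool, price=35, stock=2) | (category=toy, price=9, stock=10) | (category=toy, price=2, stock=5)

Yes, No, No, No

A rule that fits every label: category is garment AND stock ≥ 7 — true of each 'Yes' example, false of each 'No' one.
(category=garment, price=24, stock=11) → category is garment, stock = 11 → Yes.
(category=tool, price=35, stock=2) → category is tool, stock = 2 → No.
(category=toy, price=9, stock=10) → category is toy, stock = 10 → No.
(category=toy, price=2, stock=5) → category is toy, stock = 5 → No.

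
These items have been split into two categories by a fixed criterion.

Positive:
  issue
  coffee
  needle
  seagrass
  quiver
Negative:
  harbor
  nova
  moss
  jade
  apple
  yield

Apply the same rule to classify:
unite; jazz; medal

The distinguishing property — has ≥ 3 vowels — holds for all the 'Positive' cases and none of the 'Negative' cases.
unite — 3 vowels, hence Positive. jazz — 1 vowel, hence Negative. medal — 2 vowels, hence Negative.

Positive, Negative, Negative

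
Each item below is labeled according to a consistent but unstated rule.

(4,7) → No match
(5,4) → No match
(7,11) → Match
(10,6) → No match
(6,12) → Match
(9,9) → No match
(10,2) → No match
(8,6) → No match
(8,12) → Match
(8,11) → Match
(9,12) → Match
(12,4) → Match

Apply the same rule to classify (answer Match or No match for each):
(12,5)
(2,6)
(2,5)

Match, No match, No match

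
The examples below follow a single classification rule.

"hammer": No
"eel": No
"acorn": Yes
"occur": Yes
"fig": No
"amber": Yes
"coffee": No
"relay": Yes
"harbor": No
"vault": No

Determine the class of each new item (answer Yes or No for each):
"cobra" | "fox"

The common property of the 'Yes' items is: odd length AND contains 'r'. No 'No' item has it.
"cobra" — length 5, has 'r', hence Yes.
"fox" — length 3, no 'r', hence No.

Yes, No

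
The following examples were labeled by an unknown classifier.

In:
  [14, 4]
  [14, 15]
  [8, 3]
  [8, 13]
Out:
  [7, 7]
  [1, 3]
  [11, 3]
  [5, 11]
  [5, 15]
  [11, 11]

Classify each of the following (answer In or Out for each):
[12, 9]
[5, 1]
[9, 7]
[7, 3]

The common property of the 'In' items is: first is even. No 'Out' item has it.
[12, 9] — first 12, hence In.
[5, 1] — first 5, hence Out.
[9, 7] — first 9, hence Out.
[7, 3] — first 7, hence Out.

In, Out, Out, Out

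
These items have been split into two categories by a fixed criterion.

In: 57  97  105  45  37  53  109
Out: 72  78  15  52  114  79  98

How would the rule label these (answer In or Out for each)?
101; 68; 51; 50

In, Out, Out, Out

A rule that fits every label: ≡ 1 (mod 4) — true of each 'In' example, false of each 'Out' one.
101: 101 mod 4 = 1, fits → In. 68: 68 mod 4 = 0, lacks this property → Out. 51: 51 mod 4 = 3, lacks this property → Out. 50: 50 mod 4 = 2, lacks this property → Out.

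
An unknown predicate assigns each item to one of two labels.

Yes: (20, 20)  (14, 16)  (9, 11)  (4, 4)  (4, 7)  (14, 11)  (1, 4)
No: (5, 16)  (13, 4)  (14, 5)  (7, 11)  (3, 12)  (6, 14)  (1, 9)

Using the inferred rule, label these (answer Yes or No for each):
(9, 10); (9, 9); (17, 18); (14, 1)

The classifier is using: |first − second| ≤ 3.

Yes, Yes, Yes, No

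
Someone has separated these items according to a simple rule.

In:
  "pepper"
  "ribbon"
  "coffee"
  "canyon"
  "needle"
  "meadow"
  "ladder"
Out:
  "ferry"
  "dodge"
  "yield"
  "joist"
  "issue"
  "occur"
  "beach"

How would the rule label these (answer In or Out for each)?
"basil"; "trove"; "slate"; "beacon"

The classifier is using: even length.
"basil": length 5 — doesn't match, so Out.
"trove": length 5 — doesn't match, so Out.
"slate": length 5 — doesn't match, so Out.
"beacon": length 6 — fits, so In.

Out, Out, Out, In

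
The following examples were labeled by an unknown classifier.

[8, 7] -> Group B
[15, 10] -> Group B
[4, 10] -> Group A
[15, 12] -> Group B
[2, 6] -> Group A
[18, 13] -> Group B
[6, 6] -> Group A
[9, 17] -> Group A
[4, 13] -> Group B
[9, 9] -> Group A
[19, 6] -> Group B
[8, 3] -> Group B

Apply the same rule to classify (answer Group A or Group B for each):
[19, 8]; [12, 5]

Group B, Group B

The common property of the 'Group A' items is: sum is even. No 'Group B' item has it.
[19, 8]: Group B (19+8 = 27). [12, 5]: Group B (12+5 = 17).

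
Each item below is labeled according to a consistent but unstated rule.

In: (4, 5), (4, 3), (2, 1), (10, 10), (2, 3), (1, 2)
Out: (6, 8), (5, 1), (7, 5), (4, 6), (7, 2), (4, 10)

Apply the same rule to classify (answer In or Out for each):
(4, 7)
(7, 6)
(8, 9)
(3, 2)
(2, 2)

Every 'In' example satisfies: |first − second| ≤ 1. None of the 'Out' examples do.
(4, 7): Out (|4−7| = 3).
(7, 6): In (|7−6| = 1).
(8, 9): In (|8−9| = 1).
(3, 2): In (|3−2| = 1).
(2, 2): In (|2−2| = 0).

Out, In, In, In, In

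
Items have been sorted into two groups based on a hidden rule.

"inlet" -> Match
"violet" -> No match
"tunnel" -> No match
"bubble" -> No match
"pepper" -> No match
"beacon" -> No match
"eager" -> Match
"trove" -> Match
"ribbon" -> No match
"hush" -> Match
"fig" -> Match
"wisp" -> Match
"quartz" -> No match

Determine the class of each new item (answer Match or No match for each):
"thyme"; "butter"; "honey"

Match, No match, Match

The distinguishing property — length ≤ 5 — holds for all the 'Match' cases and none of the 'No match' cases.
"thyme": length 5, qualifies → Match. "butter": length 6, does not fit → No match. "honey": length 5, qualifies → Match.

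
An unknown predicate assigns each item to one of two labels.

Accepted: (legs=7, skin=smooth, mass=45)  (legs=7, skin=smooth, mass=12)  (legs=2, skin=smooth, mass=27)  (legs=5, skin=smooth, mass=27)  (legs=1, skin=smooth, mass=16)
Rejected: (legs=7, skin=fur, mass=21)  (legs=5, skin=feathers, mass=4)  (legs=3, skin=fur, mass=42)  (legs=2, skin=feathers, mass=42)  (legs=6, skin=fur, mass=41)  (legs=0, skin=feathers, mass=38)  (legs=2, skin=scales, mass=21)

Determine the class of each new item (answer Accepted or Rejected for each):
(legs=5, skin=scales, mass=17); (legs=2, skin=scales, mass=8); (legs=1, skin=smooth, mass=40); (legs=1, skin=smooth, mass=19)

The common property of the 'Accepted' items is: skin is smooth. No 'Rejected' item has it.
(legs=5, skin=scales, mass=17) — skin is scales, hence Rejected. (legs=2, skin=scales, mass=8) — skin is scales, hence Rejected. (legs=1, skin=smooth, mass=40) — skin is smooth, hence Accepted. (legs=1, skin=smooth, mass=19) — skin is smooth, hence Accepted.

Rejected, Rejected, Accepted, Accepted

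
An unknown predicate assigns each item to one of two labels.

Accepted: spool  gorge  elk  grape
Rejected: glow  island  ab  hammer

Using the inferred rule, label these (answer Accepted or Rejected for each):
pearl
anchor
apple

Accepted, Rejected, Accepted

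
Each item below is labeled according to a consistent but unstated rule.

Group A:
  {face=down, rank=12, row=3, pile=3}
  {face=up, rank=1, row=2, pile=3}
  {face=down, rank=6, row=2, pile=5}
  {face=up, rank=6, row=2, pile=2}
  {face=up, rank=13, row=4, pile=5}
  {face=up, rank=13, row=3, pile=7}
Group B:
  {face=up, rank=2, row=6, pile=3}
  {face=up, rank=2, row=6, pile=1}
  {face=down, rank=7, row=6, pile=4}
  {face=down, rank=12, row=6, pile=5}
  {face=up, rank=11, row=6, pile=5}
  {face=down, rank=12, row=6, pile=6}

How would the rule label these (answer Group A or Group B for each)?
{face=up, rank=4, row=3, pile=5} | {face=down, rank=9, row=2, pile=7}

Rule: row ≤ 4. This holds for each 'Group A' example and fails for each 'Group B' one.
{face=up, rank=4, row=3, pile=5}: Group A (row = 3). {face=down, rank=9, row=2, pile=7}: Group A (row = 2).

Group A, Group A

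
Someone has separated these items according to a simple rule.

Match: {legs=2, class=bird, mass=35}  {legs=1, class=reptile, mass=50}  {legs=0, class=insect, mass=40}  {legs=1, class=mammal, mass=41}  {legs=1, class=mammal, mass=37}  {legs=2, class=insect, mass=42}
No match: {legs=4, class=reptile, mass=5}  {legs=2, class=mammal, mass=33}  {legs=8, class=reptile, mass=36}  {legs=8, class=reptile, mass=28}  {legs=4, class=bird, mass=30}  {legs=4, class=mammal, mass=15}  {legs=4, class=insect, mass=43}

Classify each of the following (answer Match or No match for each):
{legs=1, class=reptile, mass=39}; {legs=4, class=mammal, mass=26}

Match, No match

Every 'Match' example satisfies: legs ≤ 2 AND mass ≥ 35. None of the 'No match' examples do.
{legs=1, class=reptile, mass=39} → legs = 1, mass = 39 → Match.
{legs=4, class=mammal, mass=26} → legs = 4, mass = 26 → No match.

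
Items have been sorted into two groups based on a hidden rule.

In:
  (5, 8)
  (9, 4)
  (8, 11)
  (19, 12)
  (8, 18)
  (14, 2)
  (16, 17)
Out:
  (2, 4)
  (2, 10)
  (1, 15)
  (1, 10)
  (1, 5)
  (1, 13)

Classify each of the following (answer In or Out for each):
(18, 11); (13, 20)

All 'In' examples share one property — first ≥ 4 — and every 'Out' example lacks it.

In, In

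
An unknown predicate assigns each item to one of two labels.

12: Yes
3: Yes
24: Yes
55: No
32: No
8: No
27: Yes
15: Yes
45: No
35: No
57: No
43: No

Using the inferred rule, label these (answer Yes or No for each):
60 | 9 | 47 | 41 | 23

No, Yes, No, No, No

Rule: multiple of 3 AND at most 27. This holds for each 'Yes' example and fails for each 'No' one.
60 → 60 = 3·20, 60 > 27 → No.
9 → 9 = 3·3, 9 ≤ 27 → Yes.
47 → 47 = 3·15 + 2, 47 > 27 → No.
41 → 41 = 3·13 + 2, 41 > 27 → No.
23 → 23 = 3·7 + 2, 23 ≤ 27 → No.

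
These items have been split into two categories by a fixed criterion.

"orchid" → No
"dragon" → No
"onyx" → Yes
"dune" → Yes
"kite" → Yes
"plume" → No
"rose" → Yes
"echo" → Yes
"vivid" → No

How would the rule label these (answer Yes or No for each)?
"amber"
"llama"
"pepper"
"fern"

The pattern is that an item is 'Yes' exactly when: length 4.
"amber": No (length 5).
"llama": No (length 5).
"pepper": No (length 6).
"fern": Yes (length 4).

No, No, No, Yes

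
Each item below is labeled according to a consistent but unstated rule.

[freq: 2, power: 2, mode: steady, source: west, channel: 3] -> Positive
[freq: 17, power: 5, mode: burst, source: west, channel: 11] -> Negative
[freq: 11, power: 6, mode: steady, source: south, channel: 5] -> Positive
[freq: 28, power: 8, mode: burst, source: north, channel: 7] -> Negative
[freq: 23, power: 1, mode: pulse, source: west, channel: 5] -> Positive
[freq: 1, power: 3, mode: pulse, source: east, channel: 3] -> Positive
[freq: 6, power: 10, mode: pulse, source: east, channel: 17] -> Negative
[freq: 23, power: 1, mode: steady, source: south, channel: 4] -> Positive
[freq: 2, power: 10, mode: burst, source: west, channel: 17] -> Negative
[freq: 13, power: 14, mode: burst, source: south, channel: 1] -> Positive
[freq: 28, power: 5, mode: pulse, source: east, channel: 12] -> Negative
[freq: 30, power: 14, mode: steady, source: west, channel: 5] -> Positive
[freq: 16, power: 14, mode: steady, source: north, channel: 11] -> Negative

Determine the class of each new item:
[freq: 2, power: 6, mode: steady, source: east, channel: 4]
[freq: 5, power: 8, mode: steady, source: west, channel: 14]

The rule appears to be: channel ≤ 5.
Positive: [freq: 2, power: 6, mode: steady, source: east, channel: 4], since channel = 4. Negative: [freq: 5, power: 8, mode: steady, source: west, channel: 14], since channel = 14.

Positive, Negative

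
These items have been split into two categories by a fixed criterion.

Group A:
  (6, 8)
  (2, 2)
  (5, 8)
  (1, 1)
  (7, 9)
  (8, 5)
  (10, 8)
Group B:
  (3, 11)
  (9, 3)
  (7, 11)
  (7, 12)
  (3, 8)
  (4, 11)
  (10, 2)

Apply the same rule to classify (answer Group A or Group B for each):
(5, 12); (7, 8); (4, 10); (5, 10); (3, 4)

Group B, Group A, Group B, Group B, Group A

'Group A' ⟺ |first − second| ≤ 3.
(5, 12) — |5−12| = 7, hence Group B. (7, 8) — |7−8| = 1, hence Group A. (4, 10) — |4−10| = 6, hence Group B. (5, 10) — |5−10| = 5, hence Group B. (3, 4) — |3−4| = 1, hence Group A.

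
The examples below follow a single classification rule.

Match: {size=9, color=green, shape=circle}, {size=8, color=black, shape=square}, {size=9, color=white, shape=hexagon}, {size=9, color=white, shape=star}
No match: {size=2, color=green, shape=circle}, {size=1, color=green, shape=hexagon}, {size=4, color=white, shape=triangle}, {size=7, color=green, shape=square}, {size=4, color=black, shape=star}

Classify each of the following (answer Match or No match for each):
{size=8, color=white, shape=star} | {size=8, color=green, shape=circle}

All 'Match' examples share one property — size ≥ 8 — and every 'No match' example lacks it.
{size=8, color=white, shape=star}: size = 8, meets the rule → Match.
{size=8, color=green, shape=circle}: size = 8, meets the rule → Match.

Match, Match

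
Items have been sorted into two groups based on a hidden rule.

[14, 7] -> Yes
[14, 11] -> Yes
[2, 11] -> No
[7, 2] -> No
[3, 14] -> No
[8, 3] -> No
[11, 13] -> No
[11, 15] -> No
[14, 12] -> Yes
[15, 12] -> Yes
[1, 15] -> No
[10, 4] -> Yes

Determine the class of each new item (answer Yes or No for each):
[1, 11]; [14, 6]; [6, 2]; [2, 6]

No, Yes, No, No

The distinguishing property — first > second AND sum ≥ 13 — holds for all the 'Yes' cases and none of the 'No' cases.
No: [1, 11], since 1 < 11, 1+11 = 12.
Yes: [14, 6], since 14 > 6, 14+6 = 20.
No: [6, 2], since 6 > 2, 6+2 = 8.
No: [2, 6], since 2 < 6, 2+6 = 8.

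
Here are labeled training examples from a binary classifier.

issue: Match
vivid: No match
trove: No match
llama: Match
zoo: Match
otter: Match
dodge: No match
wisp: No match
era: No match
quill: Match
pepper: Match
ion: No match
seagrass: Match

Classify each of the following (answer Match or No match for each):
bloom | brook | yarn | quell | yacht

The classifier is using: has a double letter.
Match: bloom, since 'oo' doubled. Match: brook, since 'oo' doubled. No match: yarn, since no doubled letter. Match: quell, since 'll' doubled. No match: yacht, since no doubled letter.

Match, Match, No match, Match, No match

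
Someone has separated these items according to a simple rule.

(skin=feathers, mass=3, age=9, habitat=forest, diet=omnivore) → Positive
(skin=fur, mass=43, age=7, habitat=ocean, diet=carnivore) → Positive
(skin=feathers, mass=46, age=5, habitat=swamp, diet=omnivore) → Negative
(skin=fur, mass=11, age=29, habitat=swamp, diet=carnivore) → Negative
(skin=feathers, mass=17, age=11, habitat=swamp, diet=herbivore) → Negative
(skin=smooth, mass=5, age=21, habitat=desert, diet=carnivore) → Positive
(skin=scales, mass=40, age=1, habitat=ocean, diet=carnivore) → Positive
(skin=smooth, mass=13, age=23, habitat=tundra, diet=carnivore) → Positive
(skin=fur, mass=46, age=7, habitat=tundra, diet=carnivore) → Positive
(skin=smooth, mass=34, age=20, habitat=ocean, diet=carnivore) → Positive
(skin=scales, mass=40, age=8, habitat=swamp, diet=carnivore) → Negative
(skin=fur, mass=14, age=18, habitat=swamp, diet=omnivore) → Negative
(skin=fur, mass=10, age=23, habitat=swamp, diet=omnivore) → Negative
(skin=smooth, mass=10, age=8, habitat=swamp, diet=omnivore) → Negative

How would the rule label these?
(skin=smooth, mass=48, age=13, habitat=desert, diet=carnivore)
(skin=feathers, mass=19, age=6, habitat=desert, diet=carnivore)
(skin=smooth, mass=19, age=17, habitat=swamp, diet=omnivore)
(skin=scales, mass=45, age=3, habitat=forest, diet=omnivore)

'Positive' ⟺ habitat is not swamp.
(skin=smooth, mass=48, age=13, habitat=desert, diet=carnivore) — habitat is desert, hence Positive.
(skin=feathers, mass=19, age=6, habitat=desert, diet=carnivore) — habitat is desert, hence Positive.
(skin=smooth, mass=19, age=17, habitat=swamp, diet=omnivore) — habitat is swamp, hence Negative.
(skin=scales, mass=45, age=3, habitat=forest, diet=omnivore) — habitat is forest, hence Positive.

Positive, Positive, Negative, Positive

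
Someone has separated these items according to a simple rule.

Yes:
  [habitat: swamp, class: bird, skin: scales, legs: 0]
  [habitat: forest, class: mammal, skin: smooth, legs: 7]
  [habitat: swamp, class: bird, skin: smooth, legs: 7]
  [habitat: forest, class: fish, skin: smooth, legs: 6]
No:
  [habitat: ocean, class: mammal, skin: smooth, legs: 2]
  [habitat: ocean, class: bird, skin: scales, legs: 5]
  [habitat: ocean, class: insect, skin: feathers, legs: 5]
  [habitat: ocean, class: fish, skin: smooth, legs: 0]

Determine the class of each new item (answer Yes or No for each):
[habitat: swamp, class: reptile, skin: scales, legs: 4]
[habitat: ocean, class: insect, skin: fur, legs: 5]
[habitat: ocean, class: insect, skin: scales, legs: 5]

Yes, No, No

Every 'Yes' example satisfies: habitat is not ocean. None of the 'No' examples do.
[habitat: swamp, class: reptile, skin: scales, legs: 4] → habitat is swamp → Yes.
[habitat: ocean, class: insect, skin: fur, legs: 5] → habitat is ocean → No.
[habitat: ocean, class: insect, skin: scales, legs: 5] → habitat is ocean → No.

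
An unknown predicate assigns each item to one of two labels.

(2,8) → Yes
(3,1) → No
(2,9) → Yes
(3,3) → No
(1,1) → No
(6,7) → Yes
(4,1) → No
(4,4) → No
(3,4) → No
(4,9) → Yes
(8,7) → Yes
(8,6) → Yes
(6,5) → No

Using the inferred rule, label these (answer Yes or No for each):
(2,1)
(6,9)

No, Yes

The simplest hypothesis consistent with all the labels is: second ≥ 6.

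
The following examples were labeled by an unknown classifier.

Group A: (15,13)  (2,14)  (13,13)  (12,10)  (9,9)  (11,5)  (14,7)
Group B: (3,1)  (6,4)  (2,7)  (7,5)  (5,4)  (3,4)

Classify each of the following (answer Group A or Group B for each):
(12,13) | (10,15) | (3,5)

Group A, Group A, Group B

The simplest hypothesis consistent with all the labels is: sum ≥ 16.
(12,13) → 12+13 = 25 → Group A. (10,15) → 10+15 = 25 → Group A. (3,5) → 3+5 = 8 → Group B.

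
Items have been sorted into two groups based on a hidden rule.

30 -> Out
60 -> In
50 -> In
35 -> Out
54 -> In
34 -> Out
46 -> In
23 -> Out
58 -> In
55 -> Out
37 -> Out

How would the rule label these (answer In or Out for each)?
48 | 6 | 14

In, Out, Out

All 'In' examples share one property — even AND at least 35 — and every 'Out' example lacks it.
In: 48, since 48 is even, 48 ≥ 35.
Out: 6, since 6 is even, 6 < 35.
Out: 14, since 14 is even, 14 < 35.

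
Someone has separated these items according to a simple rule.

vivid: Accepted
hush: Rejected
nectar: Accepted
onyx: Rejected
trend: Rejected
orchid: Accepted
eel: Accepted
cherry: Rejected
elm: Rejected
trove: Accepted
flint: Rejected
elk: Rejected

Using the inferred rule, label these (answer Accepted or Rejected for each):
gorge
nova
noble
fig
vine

Accepted, Accepted, Accepted, Rejected, Accepted

The rule appears to be: has ≥ 2 vowels.
Accepted: gorge, since 2 vowels.
Accepted: nova, since 2 vowels.
Accepted: noble, since 2 vowels.
Rejected: fig, since 1 vowel.
Accepted: vine, since 2 vowels.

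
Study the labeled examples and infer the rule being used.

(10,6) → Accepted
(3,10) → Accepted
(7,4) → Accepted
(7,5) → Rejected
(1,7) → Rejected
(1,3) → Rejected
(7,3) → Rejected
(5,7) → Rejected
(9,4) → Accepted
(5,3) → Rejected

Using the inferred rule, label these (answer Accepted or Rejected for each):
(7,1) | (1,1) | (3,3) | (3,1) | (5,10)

Rejected, Rejected, Rejected, Rejected, Accepted

All 'Accepted' examples share one property — second is even — and every 'Rejected' example lacks it.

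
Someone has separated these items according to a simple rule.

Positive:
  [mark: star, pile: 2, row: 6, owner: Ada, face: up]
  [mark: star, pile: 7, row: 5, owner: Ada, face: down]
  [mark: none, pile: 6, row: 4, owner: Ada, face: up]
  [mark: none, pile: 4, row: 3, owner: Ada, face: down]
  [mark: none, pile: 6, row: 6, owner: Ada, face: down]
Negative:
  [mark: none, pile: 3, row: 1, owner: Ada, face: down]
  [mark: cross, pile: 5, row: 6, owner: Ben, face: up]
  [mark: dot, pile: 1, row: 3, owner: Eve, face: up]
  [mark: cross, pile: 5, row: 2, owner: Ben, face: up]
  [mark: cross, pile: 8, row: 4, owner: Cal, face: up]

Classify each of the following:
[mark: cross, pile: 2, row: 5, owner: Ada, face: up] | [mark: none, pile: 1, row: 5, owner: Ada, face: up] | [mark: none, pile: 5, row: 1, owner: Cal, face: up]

The common property of the 'Positive' items is: owner is Ada AND row ≥ 2. No 'Negative' item has it.

Positive, Positive, Negative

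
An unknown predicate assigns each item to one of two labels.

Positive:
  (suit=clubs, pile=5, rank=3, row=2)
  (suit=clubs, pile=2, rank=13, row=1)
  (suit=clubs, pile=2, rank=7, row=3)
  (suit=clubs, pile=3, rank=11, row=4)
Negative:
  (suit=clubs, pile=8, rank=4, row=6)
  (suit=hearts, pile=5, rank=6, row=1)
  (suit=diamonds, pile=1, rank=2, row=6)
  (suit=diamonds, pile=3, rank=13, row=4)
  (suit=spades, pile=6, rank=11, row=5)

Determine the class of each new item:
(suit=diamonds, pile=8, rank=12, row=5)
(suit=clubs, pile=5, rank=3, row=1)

The simplest hypothesis consistent with all the labels is: suit is clubs AND row ≤ 4.

Negative, Positive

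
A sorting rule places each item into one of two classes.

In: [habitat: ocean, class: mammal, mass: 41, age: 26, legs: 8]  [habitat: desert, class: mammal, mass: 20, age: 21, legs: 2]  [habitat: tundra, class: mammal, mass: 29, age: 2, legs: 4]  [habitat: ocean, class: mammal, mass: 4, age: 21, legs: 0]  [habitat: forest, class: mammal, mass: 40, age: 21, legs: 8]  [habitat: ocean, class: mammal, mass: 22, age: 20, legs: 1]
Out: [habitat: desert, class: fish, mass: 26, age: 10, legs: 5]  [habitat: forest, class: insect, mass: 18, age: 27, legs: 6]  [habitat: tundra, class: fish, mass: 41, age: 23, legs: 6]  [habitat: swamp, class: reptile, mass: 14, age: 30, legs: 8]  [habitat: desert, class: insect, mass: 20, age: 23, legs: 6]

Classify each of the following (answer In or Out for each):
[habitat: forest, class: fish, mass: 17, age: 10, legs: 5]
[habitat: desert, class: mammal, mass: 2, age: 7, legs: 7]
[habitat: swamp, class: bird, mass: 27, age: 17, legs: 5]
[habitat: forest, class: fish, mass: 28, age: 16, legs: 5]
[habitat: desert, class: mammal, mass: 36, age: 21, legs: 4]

Out, In, Out, Out, In

Looking at the examples, the only property every 'In' case has and every 'Out' case lacks is: class is mammal.
[habitat: forest, class: fish, mass: 17, age: 10, legs: 5]: class is fish — doesn't match, so Out.
[habitat: desert, class: mammal, mass: 2, age: 7, legs: 7]: class is mammal — matches, so In.
[habitat: swamp, class: bird, mass: 27, age: 17, legs: 5]: class is bird — doesn't match, so Out.
[habitat: forest, class: fish, mass: 28, age: 16, legs: 5]: class is fish — doesn't match, so Out.
[habitat: desert, class: mammal, mass: 36, age: 21, legs: 4]: class is mammal — matches, so In.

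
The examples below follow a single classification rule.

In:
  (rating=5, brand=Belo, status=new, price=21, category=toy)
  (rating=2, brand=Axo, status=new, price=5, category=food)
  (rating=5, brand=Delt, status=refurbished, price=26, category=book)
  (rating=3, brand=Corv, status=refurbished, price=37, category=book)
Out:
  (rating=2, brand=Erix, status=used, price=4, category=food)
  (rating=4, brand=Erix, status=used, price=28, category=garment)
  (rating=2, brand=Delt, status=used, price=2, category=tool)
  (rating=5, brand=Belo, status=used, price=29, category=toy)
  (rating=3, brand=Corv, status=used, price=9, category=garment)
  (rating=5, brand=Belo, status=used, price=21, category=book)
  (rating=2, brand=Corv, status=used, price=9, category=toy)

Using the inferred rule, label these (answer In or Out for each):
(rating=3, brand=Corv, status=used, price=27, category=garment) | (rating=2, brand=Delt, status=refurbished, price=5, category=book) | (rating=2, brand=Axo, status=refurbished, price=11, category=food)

Out, In, In

The distinguishing property — status is not used — holds for all the 'In' cases and none of the 'Out' cases.
(rating=3, brand=Corv, status=used, price=27, category=garment): Out (status is used). (rating=2, brand=Delt, status=refurbished, price=5, category=book): In (status is refurbished). (rating=2, brand=Axo, status=refurbished, price=11, category=food): In (status is refurbished).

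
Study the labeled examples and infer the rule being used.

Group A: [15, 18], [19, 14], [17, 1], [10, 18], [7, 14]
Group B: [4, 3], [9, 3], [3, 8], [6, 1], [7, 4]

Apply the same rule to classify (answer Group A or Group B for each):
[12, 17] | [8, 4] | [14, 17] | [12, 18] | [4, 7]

Group A, Group B, Group A, Group A, Group B

All 'Group A' examples share one property — sum ≥ 18 — and every 'Group B' example lacks it.
[12, 17] → 12+17 = 29 → Group A. [8, 4] → 8+4 = 12 → Group B. [14, 17] → 14+17 = 31 → Group A. [12, 18] → 12+18 = 30 → Group A. [4, 7] → 4+7 = 11 → Group B.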